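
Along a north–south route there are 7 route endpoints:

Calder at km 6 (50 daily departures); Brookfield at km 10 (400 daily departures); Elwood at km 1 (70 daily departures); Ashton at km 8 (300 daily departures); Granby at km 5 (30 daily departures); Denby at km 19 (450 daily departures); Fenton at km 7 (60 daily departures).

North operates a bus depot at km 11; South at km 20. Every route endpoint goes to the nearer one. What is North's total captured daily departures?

910

The indifferent point is the midpoint (11+20)/2 = 15.5; route endpoints left of it (closer to North at 11) go to North, those right go to South.
  Elwood at 1 (w=70) → North
  Granby at 5 (w=30) → North
  Calder at 6 (w=50) → North
  Fenton at 7 (w=60) → North
  Ashton at 8 (w=300) → North
  Brookfield at 10 (w=400) → North
  Denby at 19 (w=450) → South
North captures 910; South captures 450.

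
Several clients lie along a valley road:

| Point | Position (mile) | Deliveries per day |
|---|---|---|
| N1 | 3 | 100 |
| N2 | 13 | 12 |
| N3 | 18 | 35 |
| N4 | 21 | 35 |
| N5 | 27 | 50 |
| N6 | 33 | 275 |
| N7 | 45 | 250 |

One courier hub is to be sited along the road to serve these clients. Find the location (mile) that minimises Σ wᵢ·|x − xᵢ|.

For a sum of weighted absolute distances on a line, the optimum is the weighted median (not the mean). Total weight W = 757; half-weight = 378.5.
Sort by position and accumulate weight:
  mile 3 (N1, w=100) → cum 100
  mile 13 (N2, w=12) → cum 112
  mile 18 (N3, w=35) → cum 147
  mile 21 (N4, w=35) → cum 182
  mile 27 (N5, w=50) → cum 232
  mile 33 (N6, w=275) → cum 507  ≥ 378.5 → median here
  mile 45 (N7, w=250) → cum 757
Optimal location: mile 33.

x = 33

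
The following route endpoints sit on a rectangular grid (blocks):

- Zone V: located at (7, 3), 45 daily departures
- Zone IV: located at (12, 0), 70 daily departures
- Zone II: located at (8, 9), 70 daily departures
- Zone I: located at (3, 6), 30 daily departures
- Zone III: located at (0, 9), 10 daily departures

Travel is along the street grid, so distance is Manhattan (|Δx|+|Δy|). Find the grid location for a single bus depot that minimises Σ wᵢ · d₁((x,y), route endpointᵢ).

(8, 3)

Manhattan distance separates: Σwᵢ(|x−xᵢ|+|y−yᵢ|) = Σwᵢ|x−xᵢ| + Σwᵢ|y−yᵢ|, so x and y are optimised independently as 1-D weighted medians.
Total weight W = 225; half = 112.5.
x-coordinate, sorted with cumulative weight:
  x=0 (Zone III, w=10) cum 10
  x=3 (Zone I, w=30) cum 40
  x=7 (Zone V, w=45) cum 85
  x=8 (Zone II, w=70) cum 155  ← median
  x=12 (Zone IV, w=70) cum 225
⇒ x* = 8
y-coordinate, sorted with cumulative weight:
  y=0 (Zone IV, w=70) cum 70
  y=3 (Zone V, w=45) cum 115  ← median
  y=6 (Zone I, w=30) cum 145
  y=9 (Zone II, w=70) cum 215
  y=9 (Zone III, w=10) cum 225
⇒ y* = 3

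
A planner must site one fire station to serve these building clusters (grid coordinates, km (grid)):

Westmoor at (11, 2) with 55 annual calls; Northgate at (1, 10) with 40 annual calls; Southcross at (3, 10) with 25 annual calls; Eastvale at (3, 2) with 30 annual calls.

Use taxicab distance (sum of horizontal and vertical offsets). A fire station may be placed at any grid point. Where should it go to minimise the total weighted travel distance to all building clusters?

(3, 2)

Manhattan distance separates: Σwᵢ(|x−xᵢ|+|y−yᵢ|) = Σwᵢ|x−xᵢ| + Σwᵢ|y−yᵢ|, so x and y are optimised independently as 1-D weighted medians.
Total weight W = 150; half = 75.
x-coordinate, sorted with cumulative weight:
  x=1 (Northgate, w=40) cum 40
  x=3 (Southcross, w=25) cum 65
  x=3 (Eastvale, w=30) cum 95  ← median
  x=11 (Westmoor, w=55) cum 150
⇒ x* = 3
y-coordinate, sorted with cumulative weight:
  y=2 (Westmoor, w=55) cum 55
  y=2 (Eastvale, w=30) cum 85  ← median
  y=10 (Northgate, w=40) cum 125
  y=10 (Southcross, w=25) cum 150
⇒ y* = 2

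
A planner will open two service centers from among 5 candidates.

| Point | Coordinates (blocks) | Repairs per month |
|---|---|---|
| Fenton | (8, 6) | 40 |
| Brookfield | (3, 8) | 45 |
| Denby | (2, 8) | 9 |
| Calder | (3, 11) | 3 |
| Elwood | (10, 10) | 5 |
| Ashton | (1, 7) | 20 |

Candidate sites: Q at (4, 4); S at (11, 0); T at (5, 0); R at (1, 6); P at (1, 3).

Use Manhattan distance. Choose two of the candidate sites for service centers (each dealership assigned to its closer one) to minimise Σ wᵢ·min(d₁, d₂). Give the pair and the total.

{Q, R}, total 548

Evaluate every pair (each demand assigned to the nearer of the two):
  {Q, R}: total = 548
  {S, R}: total = 583
  {T, R}: total = 593
  {R, P}: total = 593
  {Q, P}: total = 683
  {Q, S}: total = 718
  {Q, T}: total = 723
  {S, P}: total = 894
  {T, P}: total = 914
  {S, T}: total = 1223
Best pair: {Q, R} with total 548.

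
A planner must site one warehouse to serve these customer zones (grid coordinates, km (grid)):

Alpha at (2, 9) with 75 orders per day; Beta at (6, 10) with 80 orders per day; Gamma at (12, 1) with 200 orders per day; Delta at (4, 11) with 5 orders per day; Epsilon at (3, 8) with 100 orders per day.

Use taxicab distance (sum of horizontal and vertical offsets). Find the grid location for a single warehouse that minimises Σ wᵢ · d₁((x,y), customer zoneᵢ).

(6, 8)

Manhattan distance separates: Σwᵢ(|x−xᵢ|+|y−yᵢ|) = Σwᵢ|x−xᵢ| + Σwᵢ|y−yᵢ|, so x and y are optimised independently as 1-D weighted medians.
Total weight W = 460; half = 230.
x-coordinate, sorted with cumulative weight:
  x=2 (Alpha, w=75) cum 75
  x=3 (Epsilon, w=100) cum 175
  x=4 (Delta, w=5) cum 180
  x=6 (Beta, w=80) cum 260  ← median
  x=12 (Gamma, w=200) cum 460
⇒ x* = 6
y-coordinate, sorted with cumulative weight:
  y=1 (Gamma, w=200) cum 200
  y=8 (Epsilon, w=100) cum 300  ← median
  y=9 (Alpha, w=75) cum 375
  y=10 (Beta, w=80) cum 455
  y=11 (Delta, w=5) cum 460
⇒ y* = 8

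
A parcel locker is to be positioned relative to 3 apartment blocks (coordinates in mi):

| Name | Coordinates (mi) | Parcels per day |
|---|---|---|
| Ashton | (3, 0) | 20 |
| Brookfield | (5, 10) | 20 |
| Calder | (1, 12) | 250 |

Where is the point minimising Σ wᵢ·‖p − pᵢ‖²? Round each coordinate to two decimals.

(1.41, 11.03)

The minimiser of Σwᵢ‖p−pᵢ‖² is the weighted centroid p* = (Σwᵢpᵢ)/(Σwᵢ).
Σwᵢ = 290.
Σwᵢxᵢ = 20·3 + 20·5 + 250·1 = 410.
Σwᵢyᵢ = 20·0 + 20·10 + 250·12 = 3200.
x* = 410/290 = 1.41, y* = 3200/290 = 11.03.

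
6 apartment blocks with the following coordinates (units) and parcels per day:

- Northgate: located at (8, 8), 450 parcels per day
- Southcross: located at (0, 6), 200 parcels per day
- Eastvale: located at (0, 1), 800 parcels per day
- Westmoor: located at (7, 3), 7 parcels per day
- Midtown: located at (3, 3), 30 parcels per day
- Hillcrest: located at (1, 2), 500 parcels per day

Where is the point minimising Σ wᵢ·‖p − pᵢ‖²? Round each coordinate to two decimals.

(2.13, 3.38)

The minimiser of Σwᵢ‖p−pᵢ‖² is the weighted centroid p* = (Σwᵢpᵢ)/(Σwᵢ).
Σwᵢ = 1987.
Σwᵢxᵢ = 450·8 + 200·0 + 800·0 + 7·7 + 30·3 + 500·1 = 4239.
Σwᵢyᵢ = 450·8 + 200·6 + 800·1 + 7·3 + 30·3 + 500·2 = 6711.
x* = 4239/1987 = 2.13, y* = 6711/1987 = 3.38.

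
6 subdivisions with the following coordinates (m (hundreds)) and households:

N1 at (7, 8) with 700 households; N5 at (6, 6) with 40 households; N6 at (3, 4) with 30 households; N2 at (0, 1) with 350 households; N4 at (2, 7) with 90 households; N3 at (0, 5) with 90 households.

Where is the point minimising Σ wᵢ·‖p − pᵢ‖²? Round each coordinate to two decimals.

(4.16, 5.68)

The minimiser of Σwᵢ‖p−pᵢ‖² is the weighted centroid p* = (Σwᵢpᵢ)/(Σwᵢ).
Σwᵢ = 1300.
Σwᵢxᵢ = 700·7 + 40·6 + 30·3 + 350·0 + 90·2 + 90·0 = 5410.
Σwᵢyᵢ = 700·8 + 40·6 + 30·4 + 350·1 + 90·7 + 90·5 = 7390.
x* = 5410/1300 = 4.16, y* = 7390/1300 = 5.68.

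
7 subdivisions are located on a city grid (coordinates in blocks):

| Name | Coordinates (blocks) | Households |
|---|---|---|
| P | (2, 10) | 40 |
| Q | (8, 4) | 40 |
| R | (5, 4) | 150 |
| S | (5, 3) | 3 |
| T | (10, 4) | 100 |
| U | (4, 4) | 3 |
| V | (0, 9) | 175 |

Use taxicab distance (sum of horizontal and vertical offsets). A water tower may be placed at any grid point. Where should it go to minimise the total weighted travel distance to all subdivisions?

Manhattan distance separates: Σwᵢ(|x−xᵢ|+|y−yᵢ|) = Σwᵢ|x−xᵢ| + Σwᵢ|y−yᵢ|, so x and y are optimised independently as 1-D weighted medians.
Total weight W = 511; half = 255.5.
x-coordinate, sorted with cumulative weight:
  x=0 (V, w=175) cum 175
  x=2 (P, w=40) cum 215
  x=4 (U, w=3) cum 218
  x=5 (R, w=150) cum 368  ← median
  x=5 (S, w=3) cum 371
  x=8 (Q, w=40) cum 411
  x=10 (T, w=100) cum 511
⇒ x* = 5
y-coordinate, sorted with cumulative weight:
  y=3 (S, w=3) cum 3
  y=4 (Q, w=40) cum 43
  y=4 (R, w=150) cum 193
  y=4 (T, w=100) cum 293  ← median
  y=4 (U, w=3) cum 296
  y=9 (V, w=175) cum 471
  y=10 (P, w=40) cum 511
⇒ y* = 4

(5, 4)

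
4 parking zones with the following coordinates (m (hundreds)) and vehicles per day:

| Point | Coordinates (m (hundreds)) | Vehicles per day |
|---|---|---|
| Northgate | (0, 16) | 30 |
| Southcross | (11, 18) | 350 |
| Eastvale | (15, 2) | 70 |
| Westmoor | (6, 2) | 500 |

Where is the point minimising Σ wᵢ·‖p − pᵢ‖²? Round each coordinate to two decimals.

(8.32, 8.34)

The minimiser of Σwᵢ‖p−pᵢ‖² is the weighted centroid p* = (Σwᵢpᵢ)/(Σwᵢ).
Σwᵢ = 950.
Σwᵢxᵢ = 30·0 + 350·11 + 70·15 + 500·6 = 7900.
Σwᵢyᵢ = 30·16 + 350·18 + 70·2 + 500·2 = 7920.
x* = 7900/950 = 8.32, y* = 7920/950 = 8.34.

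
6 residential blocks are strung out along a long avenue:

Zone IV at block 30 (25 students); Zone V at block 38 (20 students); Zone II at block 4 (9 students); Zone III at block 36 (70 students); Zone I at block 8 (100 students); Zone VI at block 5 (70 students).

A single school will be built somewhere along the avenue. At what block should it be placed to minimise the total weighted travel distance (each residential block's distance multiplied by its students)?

For a sum of weighted absolute distances on a line, the optimum is the weighted median (not the mean). Total weight W = 294; half-weight = 147.
Sort by position and accumulate weight:
  block 4 (Zone II, w=9) → cum 9
  block 5 (Zone VI, w=70) → cum 79
  block 8 (Zone I, w=100) → cum 179  ≥ 147 → median here
  block 30 (Zone IV, w=25) → cum 204
  block 36 (Zone III, w=70) → cum 274
  block 38 (Zone V, w=20) → cum 294
Optimal location: block 8.

x = 8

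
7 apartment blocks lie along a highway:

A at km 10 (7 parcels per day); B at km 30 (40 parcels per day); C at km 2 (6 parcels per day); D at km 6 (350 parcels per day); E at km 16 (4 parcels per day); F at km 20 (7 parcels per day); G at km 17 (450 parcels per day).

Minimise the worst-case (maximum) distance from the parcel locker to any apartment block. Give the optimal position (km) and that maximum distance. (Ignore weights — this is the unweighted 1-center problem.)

The 1-center on a line is the midpoint of the two extreme points: leftmost at 2, rightmost at 30.
Optimal location = (2 + 30)/2 = 16; maximum distance = (30 − 2)/2 = 14.

location 16, max distance 14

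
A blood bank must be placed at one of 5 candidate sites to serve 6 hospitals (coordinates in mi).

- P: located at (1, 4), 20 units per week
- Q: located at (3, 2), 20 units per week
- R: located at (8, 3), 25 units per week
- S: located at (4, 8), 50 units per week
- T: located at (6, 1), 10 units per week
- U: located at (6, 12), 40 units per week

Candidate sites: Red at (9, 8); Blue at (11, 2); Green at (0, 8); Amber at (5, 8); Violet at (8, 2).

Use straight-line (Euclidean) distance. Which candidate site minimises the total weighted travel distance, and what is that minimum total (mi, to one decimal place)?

Total weighted distance at each candidate:
  Red (9, 8): total = 1002.2
  Blue (11, 2): total = 1402.2
  Green (0, 8): total = 1033.1
  Amber (5, 8): total = 671.0
  Violet (8, 2): total = 1061.4
Minimum is at Amber with total 671.0 mi.

Amber, total 671.0 mi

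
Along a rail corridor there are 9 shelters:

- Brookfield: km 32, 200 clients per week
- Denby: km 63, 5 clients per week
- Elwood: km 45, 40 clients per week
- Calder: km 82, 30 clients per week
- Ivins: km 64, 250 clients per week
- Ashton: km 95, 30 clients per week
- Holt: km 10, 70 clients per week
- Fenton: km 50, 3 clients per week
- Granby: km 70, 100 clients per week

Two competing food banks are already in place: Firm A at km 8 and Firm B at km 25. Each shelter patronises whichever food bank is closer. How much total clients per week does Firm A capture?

70

The indifferent point is the midpoint (8+25)/2 = 16.5; shelters left of it (closer to Firm A at 8) go to Firm A, those right go to Firm B.
  Holt at 10 (w=70) → Firm A
  Brookfield at 32 (w=200) → Firm B
  Elwood at 45 (w=40) → Firm B
  Fenton at 50 (w=3) → Firm B
  Denby at 63 (w=5) → Firm B
  Ivins at 64 (w=250) → Firm B
  Granby at 70 (w=100) → Firm B
  Calder at 82 (w=30) → Firm B
  Ashton at 95 (w=30) → Firm B
Firm A captures 70; Firm B captures 658.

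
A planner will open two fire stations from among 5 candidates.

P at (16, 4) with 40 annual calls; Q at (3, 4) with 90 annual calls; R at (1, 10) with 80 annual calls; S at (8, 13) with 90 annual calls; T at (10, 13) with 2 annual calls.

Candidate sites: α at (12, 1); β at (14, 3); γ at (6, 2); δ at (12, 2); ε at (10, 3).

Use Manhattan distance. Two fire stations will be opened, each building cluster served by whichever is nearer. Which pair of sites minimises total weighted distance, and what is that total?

{β, γ}, total 2808

Evaluate every pair (each demand assigned to the nearer of the two):
  {β, γ}: total = 2808
  {γ, ε}: total = 2870
  {γ, δ}: total = 2926
  {α, γ}: total = 2968
  {β, ε}: total = 3220
  {δ, ε}: total = 3340
  {α, ε}: total = 3380
  {β, δ}: total = 4006
  {α, δ}: total = 4126
  {α, β}: total = 4268
Best pair: {β, γ} with total 2808.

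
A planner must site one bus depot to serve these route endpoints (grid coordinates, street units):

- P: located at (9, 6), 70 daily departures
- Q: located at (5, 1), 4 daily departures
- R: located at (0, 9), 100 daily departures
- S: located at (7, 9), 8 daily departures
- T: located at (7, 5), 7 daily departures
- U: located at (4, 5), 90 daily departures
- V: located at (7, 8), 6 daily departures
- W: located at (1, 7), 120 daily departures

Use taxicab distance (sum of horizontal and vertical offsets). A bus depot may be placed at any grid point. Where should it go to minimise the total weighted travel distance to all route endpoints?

(1, 7)

Manhattan distance separates: Σwᵢ(|x−xᵢ|+|y−yᵢ|) = Σwᵢ|x−xᵢ| + Σwᵢ|y−yᵢ|, so x and y are optimised independently as 1-D weighted medians.
Total weight W = 405; half = 202.5.
x-coordinate, sorted with cumulative weight:
  x=0 (R, w=100) cum 100
  x=1 (W, w=120) cum 220  ← median
  x=4 (U, w=90) cum 310
  x=5 (Q, w=4) cum 314
  x=7 (S, w=8) cum 322
  x=7 (T, w=7) cum 329
  x=7 (V, w=6) cum 335
  x=9 (P, w=70) cum 405
⇒ x* = 1
y-coordinate, sorted with cumulative weight:
  y=1 (Q, w=4) cum 4
  y=5 (T, w=7) cum 11
  y=5 (U, w=90) cum 101
  y=6 (P, w=70) cum 171
  y=7 (W, w=120) cum 291  ← median
  y=8 (V, w=6) cum 297
  y=9 (R, w=100) cum 397
  y=9 (S, w=8) cum 405
⇒ y* = 7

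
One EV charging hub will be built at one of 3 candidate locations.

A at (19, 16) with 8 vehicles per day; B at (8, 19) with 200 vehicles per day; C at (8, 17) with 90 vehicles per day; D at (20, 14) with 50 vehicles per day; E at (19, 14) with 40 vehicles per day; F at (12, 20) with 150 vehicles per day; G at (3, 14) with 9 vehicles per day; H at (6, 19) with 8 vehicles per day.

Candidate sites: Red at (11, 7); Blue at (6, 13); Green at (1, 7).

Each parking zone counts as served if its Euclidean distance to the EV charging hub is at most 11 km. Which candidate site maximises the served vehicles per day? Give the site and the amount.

Coverage radius r = 11 km; a point is covered iff (Δx)²+(Δy)² ≤ 11² = 121.
  Red (11, 7): covers {C, E, G} → 139
  Blue (6, 13): covers {B, C, F, G, H} → 457
  Green (1, 7): covers {G} → 9
Maximum coverage at Blue: 457 vehicles per day.

Blue, covering 457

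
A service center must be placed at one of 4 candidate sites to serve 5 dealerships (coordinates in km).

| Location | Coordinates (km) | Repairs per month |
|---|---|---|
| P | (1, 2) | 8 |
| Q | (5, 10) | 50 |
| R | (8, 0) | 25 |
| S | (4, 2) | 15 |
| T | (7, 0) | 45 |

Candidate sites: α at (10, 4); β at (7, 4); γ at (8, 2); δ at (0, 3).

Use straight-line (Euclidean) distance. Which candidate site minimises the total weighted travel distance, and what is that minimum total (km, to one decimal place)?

γ, total 693.8 km

Total weighted distance at each candidate:
  α (10, 4): total = 895.9
  β (7, 4): total = 704.0
  γ (8, 2): total = 693.8
  δ (0, 3): total = 1059.6
Minimum is at γ with total 693.8 km.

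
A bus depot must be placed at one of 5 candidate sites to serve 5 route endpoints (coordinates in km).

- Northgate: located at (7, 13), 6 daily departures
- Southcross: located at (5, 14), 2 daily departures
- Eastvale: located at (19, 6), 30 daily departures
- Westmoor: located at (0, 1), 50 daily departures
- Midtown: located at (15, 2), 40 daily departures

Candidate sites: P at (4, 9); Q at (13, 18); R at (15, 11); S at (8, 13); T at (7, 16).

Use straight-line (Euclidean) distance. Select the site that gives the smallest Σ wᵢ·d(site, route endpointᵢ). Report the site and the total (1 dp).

P, total 1467.9 km

Total weighted distance at each candidate:
  P (4, 9): total = 1467.9
  Q (13, 18): total = 2182.3
  R (15, 11): total = 1523.8
  S (8, 13): total = 1646.1
  T (7, 16): total = 1964.9
Minimum is at P with total 1467.9 km.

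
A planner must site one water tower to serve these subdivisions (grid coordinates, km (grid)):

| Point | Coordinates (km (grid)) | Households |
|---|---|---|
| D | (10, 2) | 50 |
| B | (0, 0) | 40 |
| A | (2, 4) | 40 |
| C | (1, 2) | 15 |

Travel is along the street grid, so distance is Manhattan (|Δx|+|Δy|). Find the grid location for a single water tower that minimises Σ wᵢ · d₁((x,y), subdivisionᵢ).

(2, 2)

Manhattan distance separates: Σwᵢ(|x−xᵢ|+|y−yᵢ|) = Σwᵢ|x−xᵢ| + Σwᵢ|y−yᵢ|, so x and y are optimised independently as 1-D weighted medians.
Total weight W = 145; half = 72.5.
x-coordinate, sorted with cumulative weight:
  x=0 (B, w=40) cum 40
  x=1 (C, w=15) cum 55
  x=2 (A, w=40) cum 95  ← median
  x=10 (D, w=50) cum 145
⇒ x* = 2
y-coordinate, sorted with cumulative weight:
  y=0 (B, w=40) cum 40
  y=2 (D, w=50) cum 90  ← median
  y=2 (C, w=15) cum 105
  y=4 (A, w=40) cum 145
⇒ y* = 2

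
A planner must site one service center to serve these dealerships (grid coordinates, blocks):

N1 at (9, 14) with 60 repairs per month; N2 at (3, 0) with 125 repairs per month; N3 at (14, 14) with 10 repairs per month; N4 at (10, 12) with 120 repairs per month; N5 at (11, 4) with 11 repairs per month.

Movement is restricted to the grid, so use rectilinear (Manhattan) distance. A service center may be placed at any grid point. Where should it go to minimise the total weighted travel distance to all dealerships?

Manhattan distance separates: Σwᵢ(|x−xᵢ|+|y−yᵢ|) = Σwᵢ|x−xᵢ| + Σwᵢ|y−yᵢ|, so x and y are optimised independently as 1-D weighted medians.
Total weight W = 326; half = 163.
x-coordinate, sorted with cumulative weight:
  x=3 (N2, w=125) cum 125
  x=9 (N1, w=60) cum 185  ← median
  x=10 (N4, w=120) cum 305
  x=11 (N5, w=11) cum 316
  x=14 (N3, w=10) cum 326
⇒ x* = 9
y-coordinate, sorted with cumulative weight:
  y=0 (N2, w=125) cum 125
  y=4 (N5, w=11) cum 136
  y=12 (N4, w=120) cum 256  ← median
  y=14 (N1, w=60) cum 316
  y=14 (N3, w=10) cum 326
⇒ y* = 12

(9, 12)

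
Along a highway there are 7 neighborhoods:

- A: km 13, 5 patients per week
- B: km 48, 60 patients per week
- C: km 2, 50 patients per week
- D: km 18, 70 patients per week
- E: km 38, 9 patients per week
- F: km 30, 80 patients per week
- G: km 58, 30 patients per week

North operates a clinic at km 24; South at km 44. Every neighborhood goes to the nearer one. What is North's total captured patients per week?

205

The indifferent point is the midpoint (24+44)/2 = 34; neighborhoods left of it (closer to North at 24) go to North, those right go to South.
  C at 2 (w=50) → North
  A at 13 (w=5) → North
  D at 18 (w=70) → North
  F at 30 (w=80) → North
  E at 38 (w=9) → South
  B at 48 (w=60) → South
  G at 58 (w=30) → South
North captures 205; South captures 99.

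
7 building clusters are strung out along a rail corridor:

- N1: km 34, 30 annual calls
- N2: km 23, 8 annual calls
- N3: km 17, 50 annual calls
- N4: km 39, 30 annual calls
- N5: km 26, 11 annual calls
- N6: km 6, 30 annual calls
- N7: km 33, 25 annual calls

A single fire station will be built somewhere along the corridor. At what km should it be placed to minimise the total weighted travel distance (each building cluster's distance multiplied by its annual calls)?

For a sum of weighted absolute distances on a line, the optimum is the weighted median (not the mean). Total weight W = 184; half-weight = 92.
Sort by position and accumulate weight:
  km 6 (N6, w=30) → cum 30
  km 17 (N3, w=50) → cum 80
  km 23 (N2, w=8) → cum 88
  km 26 (N5, w=11) → cum 99  ≥ 92 → median here
  km 33 (N7, w=25) → cum 124
  km 34 (N1, w=30) → cum 154
  km 39 (N4, w=30) → cum 184
Optimal location: km 26.

x = 26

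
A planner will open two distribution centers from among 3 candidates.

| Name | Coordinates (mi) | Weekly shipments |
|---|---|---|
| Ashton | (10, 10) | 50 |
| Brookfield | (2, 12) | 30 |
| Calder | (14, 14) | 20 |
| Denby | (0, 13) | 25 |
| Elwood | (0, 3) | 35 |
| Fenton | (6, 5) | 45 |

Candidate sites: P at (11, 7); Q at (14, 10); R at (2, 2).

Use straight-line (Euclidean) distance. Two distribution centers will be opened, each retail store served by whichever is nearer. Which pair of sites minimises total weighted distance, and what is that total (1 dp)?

{Q, R}, total 1162.8

Evaluate every pair (each demand assigned to the nearer of the two):
  {Q, R}: total = 1162.8
  {P, R}: total = 1193.2
  {P, Q}: total = 1512.2
Best pair: {Q, R} with total 1162.8.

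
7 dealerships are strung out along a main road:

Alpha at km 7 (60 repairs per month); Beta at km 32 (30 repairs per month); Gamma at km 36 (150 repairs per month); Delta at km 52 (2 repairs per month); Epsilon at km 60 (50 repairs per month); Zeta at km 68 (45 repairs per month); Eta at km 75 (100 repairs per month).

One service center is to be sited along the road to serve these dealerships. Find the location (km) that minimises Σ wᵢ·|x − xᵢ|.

x = 36

For a sum of weighted absolute distances on a line, the optimum is the weighted median (not the mean). Total weight W = 437; half-weight = 218.5.
Sort by position and accumulate weight:
  km 7 (Alpha, w=60) → cum 60
  km 32 (Beta, w=30) → cum 90
  km 36 (Gamma, w=150) → cum 240  ≥ 218.5 → median here
  km 52 (Delta, w=2) → cum 242
  km 60 (Epsilon, w=50) → cum 292
  km 68 (Zeta, w=45) → cum 337
  km 75 (Eta, w=100) → cum 437
Optimal location: km 36.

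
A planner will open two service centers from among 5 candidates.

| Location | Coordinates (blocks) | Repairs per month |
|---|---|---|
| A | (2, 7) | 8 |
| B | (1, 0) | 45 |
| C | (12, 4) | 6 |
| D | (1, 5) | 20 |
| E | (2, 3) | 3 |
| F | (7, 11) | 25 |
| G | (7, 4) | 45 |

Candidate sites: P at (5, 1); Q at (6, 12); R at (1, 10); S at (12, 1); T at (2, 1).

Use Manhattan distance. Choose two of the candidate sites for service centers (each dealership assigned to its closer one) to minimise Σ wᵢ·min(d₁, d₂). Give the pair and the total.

{Q, T}, total 732

Evaluate every pair (each demand assigned to the nearer of the two):
  {Q, T}: total = 732
  {P, Q}: total = 807
  {P, T}: total = 829
  {P, R}: total = 832
  {R, T}: total = 841
  {S, T}: total = 997
  {P, S}: total = 1015
  {Q, R}: total = 1145
  {R, S}: total = 1159
  {Q, S}: total = 1316
Best pair: {Q, T} with total 732.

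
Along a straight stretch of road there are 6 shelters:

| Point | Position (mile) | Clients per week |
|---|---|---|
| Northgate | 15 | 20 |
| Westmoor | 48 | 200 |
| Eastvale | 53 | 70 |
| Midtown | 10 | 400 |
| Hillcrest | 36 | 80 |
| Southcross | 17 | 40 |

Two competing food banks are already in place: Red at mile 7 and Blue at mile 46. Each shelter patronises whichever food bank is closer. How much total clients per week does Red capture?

The indifferent point is the midpoint (7+46)/2 = 26.5; shelters left of it (closer to Red at 7) go to Red, those right go to Blue.
  Midtown at 10 (w=400) → Red
  Northgate at 15 (w=20) → Red
  Southcross at 17 (w=40) → Red
  Hillcrest at 36 (w=80) → Blue
  Westmoor at 48 (w=200) → Blue
  Eastvale at 53 (w=70) → Blue
Red captures 460; Blue captures 350.

460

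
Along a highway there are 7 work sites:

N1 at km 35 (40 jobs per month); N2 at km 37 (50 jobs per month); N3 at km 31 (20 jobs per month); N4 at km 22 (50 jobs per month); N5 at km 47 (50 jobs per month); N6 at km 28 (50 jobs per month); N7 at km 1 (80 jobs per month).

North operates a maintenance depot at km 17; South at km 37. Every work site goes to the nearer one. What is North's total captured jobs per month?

The indifferent point is the midpoint (17+37)/2 = 27; work sites left of it (closer to North at 17) go to North, those right go to South.
  N7 at 1 (w=80) → North
  N4 at 22 (w=50) → North
  N6 at 28 (w=50) → South
  N3 at 31 (w=20) → South
  N1 at 35 (w=40) → South
  N2 at 37 (w=50) → South
  N5 at 47 (w=50) → South
North captures 130; South captures 210.

130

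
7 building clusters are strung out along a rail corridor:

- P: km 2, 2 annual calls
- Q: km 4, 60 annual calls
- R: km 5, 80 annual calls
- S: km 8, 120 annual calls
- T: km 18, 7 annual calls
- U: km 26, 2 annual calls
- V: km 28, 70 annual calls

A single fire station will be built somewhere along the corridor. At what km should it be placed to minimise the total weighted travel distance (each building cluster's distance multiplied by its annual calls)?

x = 8

For a sum of weighted absolute distances on a line, the optimum is the weighted median (not the mean). Total weight W = 341; half-weight = 170.5.
Sort by position and accumulate weight:
  km 2 (P, w=2) → cum 2
  km 4 (Q, w=60) → cum 62
  km 5 (R, w=80) → cum 142
  km 8 (S, w=120) → cum 262  ≥ 170.5 → median here
  km 18 (T, w=7) → cum 269
  km 26 (U, w=2) → cum 271
  km 28 (V, w=70) → cum 341
Optimal location: km 8.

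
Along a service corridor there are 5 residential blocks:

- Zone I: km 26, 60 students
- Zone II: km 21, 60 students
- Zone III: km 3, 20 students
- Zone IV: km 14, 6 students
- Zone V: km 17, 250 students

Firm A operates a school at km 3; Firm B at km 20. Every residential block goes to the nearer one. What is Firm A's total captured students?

The indifferent point is the midpoint (3+20)/2 = 11.5; residential blocks left of it (closer to Firm A at 3) go to Firm A, those right go to Firm B.
  Zone III at 3 (w=20) → Firm A
  Zone IV at 14 (w=6) → Firm B
  Zone V at 17 (w=250) → Firm B
  Zone II at 21 (w=60) → Firm B
  Zone I at 26 (w=60) → Firm B
Firm A captures 20; Firm B captures 376.

20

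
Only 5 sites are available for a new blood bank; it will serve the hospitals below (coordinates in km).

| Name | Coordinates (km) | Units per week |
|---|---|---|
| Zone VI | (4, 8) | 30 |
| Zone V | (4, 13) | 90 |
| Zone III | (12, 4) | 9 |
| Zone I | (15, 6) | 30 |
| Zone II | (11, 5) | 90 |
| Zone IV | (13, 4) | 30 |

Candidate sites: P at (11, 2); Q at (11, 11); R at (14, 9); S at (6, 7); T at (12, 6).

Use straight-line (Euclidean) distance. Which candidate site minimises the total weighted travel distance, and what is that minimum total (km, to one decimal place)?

T, total 1506.5 km

Total weighted distance at each candidate:
  P (11, 2): total = 1994.7
  Q (11, 11): total = 1897.8
  R (14, 9): total = 2017.1
  S (6, 7): total = 1681.5
  T (12, 6): total = 1506.5
Minimum is at T with total 1506.5 km.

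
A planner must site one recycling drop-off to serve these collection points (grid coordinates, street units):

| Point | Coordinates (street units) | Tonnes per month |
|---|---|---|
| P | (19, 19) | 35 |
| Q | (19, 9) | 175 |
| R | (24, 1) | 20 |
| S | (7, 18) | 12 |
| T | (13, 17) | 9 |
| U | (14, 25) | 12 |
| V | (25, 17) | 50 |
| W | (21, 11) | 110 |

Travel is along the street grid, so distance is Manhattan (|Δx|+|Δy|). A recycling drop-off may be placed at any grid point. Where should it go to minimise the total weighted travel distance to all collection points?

(19, 11)

Manhattan distance separates: Σwᵢ(|x−xᵢ|+|y−yᵢ|) = Σwᵢ|x−xᵢ| + Σwᵢ|y−yᵢ|, so x and y are optimised independently as 1-D weighted medians.
Total weight W = 423; half = 211.5.
x-coordinate, sorted with cumulative weight:
  x=7 (S, w=12) cum 12
  x=13 (T, w=9) cum 21
  x=14 (U, w=12) cum 33
  x=19 (P, w=35) cum 68
  x=19 (Q, w=175) cum 243  ← median
  x=21 (W, w=110) cum 353
  x=24 (R, w=20) cum 373
  x=25 (V, w=50) cum 423
⇒ x* = 19
y-coordinate, sorted with cumulative weight:
  y=1 (R, w=20) cum 20
  y=9 (Q, w=175) cum 195
  y=11 (W, w=110) cum 305  ← median
  y=17 (T, w=9) cum 314
  y=17 (V, w=50) cum 364
  y=18 (S, w=12) cum 376
  y=19 (P, w=35) cum 411
  y=25 (U, w=12) cum 423
⇒ y* = 11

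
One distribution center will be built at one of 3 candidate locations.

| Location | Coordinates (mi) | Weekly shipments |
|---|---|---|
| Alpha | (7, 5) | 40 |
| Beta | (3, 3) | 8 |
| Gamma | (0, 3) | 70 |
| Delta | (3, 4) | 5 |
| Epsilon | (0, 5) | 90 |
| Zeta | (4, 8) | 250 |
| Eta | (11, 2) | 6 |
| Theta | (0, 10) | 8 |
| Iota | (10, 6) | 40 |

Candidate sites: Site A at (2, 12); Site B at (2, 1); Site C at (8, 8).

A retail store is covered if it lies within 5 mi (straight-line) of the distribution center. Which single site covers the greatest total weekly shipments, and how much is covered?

Site C, covering 330

Coverage radius r = 5 mi; a point is covered iff (Δx)²+(Δy)² ≤ 5² = 25.
  Site A (2, 12): covers {Zeta, Theta} → 258
  Site B (2, 1): covers {Beta, Gamma, Delta, Epsilon} → 173
  Site C (8, 8): covers {Alpha, Zeta, Iota} → 330
Maximum coverage at Site C: 330 weekly shipments.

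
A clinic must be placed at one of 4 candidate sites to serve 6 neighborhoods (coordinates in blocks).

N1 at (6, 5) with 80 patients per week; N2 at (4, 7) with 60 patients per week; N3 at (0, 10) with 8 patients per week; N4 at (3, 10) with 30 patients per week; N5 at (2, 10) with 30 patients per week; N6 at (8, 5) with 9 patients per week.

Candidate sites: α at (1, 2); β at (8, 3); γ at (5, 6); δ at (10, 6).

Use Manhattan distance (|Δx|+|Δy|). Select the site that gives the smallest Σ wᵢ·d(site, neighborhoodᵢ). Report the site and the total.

γ, total 778 blocks

Total weighted distance at each candidate:
  α (1, 2): total = 1852
  β (8, 3): total = 1688
  γ (5, 6): total = 778
  δ (10, 6): total = 1649
Minimum is at γ with total 778 blocks.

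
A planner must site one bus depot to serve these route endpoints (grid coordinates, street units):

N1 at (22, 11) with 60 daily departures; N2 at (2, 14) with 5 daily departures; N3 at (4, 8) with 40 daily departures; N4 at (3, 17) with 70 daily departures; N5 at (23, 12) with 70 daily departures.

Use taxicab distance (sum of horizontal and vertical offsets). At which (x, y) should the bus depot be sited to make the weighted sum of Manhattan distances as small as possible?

(22, 12)

Manhattan distance separates: Σwᵢ(|x−xᵢ|+|y−yᵢ|) = Σwᵢ|x−xᵢ| + Σwᵢ|y−yᵢ|, so x and y are optimised independently as 1-D weighted medians.
Total weight W = 245; half = 122.5.
x-coordinate, sorted with cumulative weight:
  x=2 (N2, w=5) cum 5
  x=3 (N4, w=70) cum 75
  x=4 (N3, w=40) cum 115
  x=22 (N1, w=60) cum 175  ← median
  x=23 (N5, w=70) cum 245
⇒ x* = 22
y-coordinate, sorted with cumulative weight:
  y=8 (N3, w=40) cum 40
  y=11 (N1, w=60) cum 100
  y=12 (N5, w=70) cum 170  ← median
  y=14 (N2, w=5) cum 175
  y=17 (N4, w=70) cum 245
⇒ y* = 12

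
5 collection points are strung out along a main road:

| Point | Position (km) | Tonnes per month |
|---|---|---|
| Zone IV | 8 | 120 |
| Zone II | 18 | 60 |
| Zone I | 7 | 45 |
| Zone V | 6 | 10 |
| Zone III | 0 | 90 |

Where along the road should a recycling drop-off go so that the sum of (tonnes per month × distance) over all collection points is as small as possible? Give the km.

For a sum of weighted absolute distances on a line, the optimum is the weighted median (not the mean). Total weight W = 325; half-weight = 162.5.
Sort by position and accumulate weight:
  km 0 (Zone III, w=90) → cum 90
  km 6 (Zone V, w=10) → cum 100
  km 7 (Zone I, w=45) → cum 145
  km 8 (Zone IV, w=120) → cum 265  ≥ 162.5 → median here
  km 18 (Zone II, w=60) → cum 325
Optimal location: km 8.

x = 8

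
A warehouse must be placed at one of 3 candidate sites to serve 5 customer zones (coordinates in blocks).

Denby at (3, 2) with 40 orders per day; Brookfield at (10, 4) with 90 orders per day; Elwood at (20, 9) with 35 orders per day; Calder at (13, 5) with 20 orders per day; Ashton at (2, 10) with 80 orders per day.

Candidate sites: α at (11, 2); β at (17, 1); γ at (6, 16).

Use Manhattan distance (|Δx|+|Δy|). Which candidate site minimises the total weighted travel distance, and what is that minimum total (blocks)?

α, total 2610 blocks

Total weighted distance at each candidate:
  α (11, 2): total = 2610
  β (17, 1): total = 3965
  γ (6, 16): total = 4015
Minimum is at α with total 2610 blocks.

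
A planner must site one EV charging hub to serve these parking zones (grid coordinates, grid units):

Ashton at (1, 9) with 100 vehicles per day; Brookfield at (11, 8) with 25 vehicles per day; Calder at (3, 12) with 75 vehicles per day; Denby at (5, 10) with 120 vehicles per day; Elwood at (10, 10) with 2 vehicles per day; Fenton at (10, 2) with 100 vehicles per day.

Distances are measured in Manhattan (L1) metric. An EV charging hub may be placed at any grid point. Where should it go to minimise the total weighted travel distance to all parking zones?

(5, 9)

Manhattan distance separates: Σwᵢ(|x−xᵢ|+|y−yᵢ|) = Σwᵢ|x−xᵢ| + Σwᵢ|y−yᵢ|, so x and y are optimised independently as 1-D weighted medians.
Total weight W = 422; half = 211.
x-coordinate, sorted with cumulative weight:
  x=1 (Ashton, w=100) cum 100
  x=3 (Calder, w=75) cum 175
  x=5 (Denby, w=120) cum 295  ← median
  x=10 (Elwood, w=2) cum 297
  x=10 (Fenton, w=100) cum 397
  x=11 (Brookfield, w=25) cum 422
⇒ x* = 5
y-coordinate, sorted with cumulative weight:
  y=2 (Fenton, w=100) cum 100
  y=8 (Brookfield, w=25) cum 125
  y=9 (Ashton, w=100) cum 225  ← median
  y=10 (Denby, w=120) cum 345
  y=10 (Elwood, w=2) cum 347
  y=12 (Calder, w=75) cum 422
⇒ y* = 9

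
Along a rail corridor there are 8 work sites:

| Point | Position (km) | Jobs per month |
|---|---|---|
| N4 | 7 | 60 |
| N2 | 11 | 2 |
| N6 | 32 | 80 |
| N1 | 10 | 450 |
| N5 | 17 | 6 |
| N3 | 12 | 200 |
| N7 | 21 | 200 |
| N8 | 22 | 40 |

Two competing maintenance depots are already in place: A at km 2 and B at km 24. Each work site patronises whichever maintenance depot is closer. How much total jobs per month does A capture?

712

The indifferent point is the midpoint (2+24)/2 = 13; work sites left of it (closer to A at 2) go to A, those right go to B.
  N4 at 7 (w=60) → A
  N1 at 10 (w=450) → A
  N2 at 11 (w=2) → A
  N3 at 12 (w=200) → A
  N5 at 17 (w=6) → B
  N7 at 21 (w=200) → B
  N8 at 22 (w=40) → B
  N6 at 32 (w=80) → B
A captures 712; B captures 326.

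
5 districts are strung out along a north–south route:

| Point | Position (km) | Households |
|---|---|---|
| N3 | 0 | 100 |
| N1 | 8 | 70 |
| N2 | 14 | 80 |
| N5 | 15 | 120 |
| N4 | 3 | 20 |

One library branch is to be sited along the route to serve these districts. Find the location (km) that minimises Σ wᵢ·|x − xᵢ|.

For a sum of weighted absolute distances on a line, the optimum is the weighted median (not the mean). Total weight W = 390; half-weight = 195.
Sort by position and accumulate weight:
  km 0 (N3, w=100) → cum 100
  km 3 (N4, w=20) → cum 120
  km 8 (N1, w=70) → cum 190
  km 14 (N2, w=80) → cum 270  ≥ 195 → median here
  km 15 (N5, w=120) → cum 390
Optimal location: km 14.

x = 14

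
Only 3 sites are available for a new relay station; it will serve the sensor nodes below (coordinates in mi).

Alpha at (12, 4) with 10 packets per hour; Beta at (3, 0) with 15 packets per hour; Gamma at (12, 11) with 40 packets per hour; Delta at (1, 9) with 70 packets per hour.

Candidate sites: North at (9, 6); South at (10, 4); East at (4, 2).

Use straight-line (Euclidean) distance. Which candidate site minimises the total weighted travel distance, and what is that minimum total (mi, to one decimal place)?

North, total 994.7 mi

Total weighted distance at each candidate:
  North (9, 6): total = 994.7
  South (10, 4): total = 1152.8
  East (4, 2): total = 1130.8
Minimum is at North with total 994.7 mi.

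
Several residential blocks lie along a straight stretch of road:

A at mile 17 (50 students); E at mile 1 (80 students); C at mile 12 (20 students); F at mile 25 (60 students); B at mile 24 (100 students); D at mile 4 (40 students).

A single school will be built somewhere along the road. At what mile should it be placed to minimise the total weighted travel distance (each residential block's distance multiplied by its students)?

x = 17

For a sum of weighted absolute distances on a line, the optimum is the weighted median (not the mean). Total weight W = 350; half-weight = 175.
Sort by position and accumulate weight:
  mile 1 (E, w=80) → cum 80
  mile 4 (D, w=40) → cum 120
  mile 12 (C, w=20) → cum 140
  mile 17 (A, w=50) → cum 190  ≥ 175 → median here
  mile 24 (B, w=100) → cum 290
  mile 25 (F, w=60) → cum 350
Optimal location: mile 17.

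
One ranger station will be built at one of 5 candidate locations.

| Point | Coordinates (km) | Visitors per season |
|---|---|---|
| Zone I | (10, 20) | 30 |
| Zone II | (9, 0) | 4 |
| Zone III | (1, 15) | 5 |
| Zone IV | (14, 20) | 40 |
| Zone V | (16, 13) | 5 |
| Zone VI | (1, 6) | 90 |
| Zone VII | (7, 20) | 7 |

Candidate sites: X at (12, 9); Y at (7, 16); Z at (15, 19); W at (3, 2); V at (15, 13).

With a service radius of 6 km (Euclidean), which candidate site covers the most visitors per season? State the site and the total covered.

W, covering 90

Coverage radius r = 6 km; a point is covered iff (Δx)²+(Δy)² ≤ 6² = 36.
  X (12, 9): covers {Zone V} → 5
  Y (7, 16): covers {Zone I, Zone VII} → 37
  Z (15, 19): covers {Zone I, Zone IV} → 70
  W (3, 2): covers {Zone VI} → 90
  V (15, 13): covers {Zone V} → 5
Maximum coverage at W: 90 visitors per season.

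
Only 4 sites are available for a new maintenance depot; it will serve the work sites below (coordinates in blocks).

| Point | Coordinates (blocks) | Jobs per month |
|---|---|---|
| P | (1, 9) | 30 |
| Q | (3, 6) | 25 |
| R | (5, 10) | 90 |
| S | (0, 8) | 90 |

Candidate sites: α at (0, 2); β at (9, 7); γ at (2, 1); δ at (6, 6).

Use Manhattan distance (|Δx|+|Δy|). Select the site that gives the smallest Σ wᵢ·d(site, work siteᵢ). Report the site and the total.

δ, total 1485 blocks

Total weighted distance at each candidate:
  α (0, 2): total = 2125
  β (9, 7): total = 2005
  γ (2, 1): total = 2310
  δ (6, 6): total = 1485
Minimum is at δ with total 1485 blocks.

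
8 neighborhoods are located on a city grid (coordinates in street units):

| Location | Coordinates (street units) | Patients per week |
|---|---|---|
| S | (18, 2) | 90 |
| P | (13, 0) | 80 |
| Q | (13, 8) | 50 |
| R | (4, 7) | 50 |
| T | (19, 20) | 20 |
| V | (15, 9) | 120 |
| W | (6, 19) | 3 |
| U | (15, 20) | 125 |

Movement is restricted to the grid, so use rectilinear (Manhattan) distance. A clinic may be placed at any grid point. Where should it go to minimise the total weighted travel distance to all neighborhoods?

Manhattan distance separates: Σwᵢ(|x−xᵢ|+|y−yᵢ|) = Σwᵢ|x−xᵢ| + Σwᵢ|y−yᵢ|, so x and y are optimised independently as 1-D weighted medians.
Total weight W = 538; half = 269.
x-coordinate, sorted with cumulative weight:
  x=4 (R, w=50) cum 50
  x=6 (W, w=3) cum 53
  x=13 (P, w=80) cum 133
  x=13 (Q, w=50) cum 183
  x=15 (V, w=120) cum 303  ← median
  x=15 (U, w=125) cum 428
  x=18 (S, w=90) cum 518
  x=19 (T, w=20) cum 538
⇒ x* = 15
y-coordinate, sorted with cumulative weight:
  y=0 (P, w=80) cum 80
  y=2 (S, w=90) cum 170
  y=7 (R, w=50) cum 220
  y=8 (Q, w=50) cum 270  ← median
  y=9 (V, w=120) cum 390
  y=19 (W, w=3) cum 393
  y=20 (T, w=20) cum 413
  y=20 (U, w=125) cum 538
⇒ y* = 8

(15, 8)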